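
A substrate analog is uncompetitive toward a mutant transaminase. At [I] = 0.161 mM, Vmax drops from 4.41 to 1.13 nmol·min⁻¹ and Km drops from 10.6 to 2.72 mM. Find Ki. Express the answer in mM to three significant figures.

Uncompetitive: Vmax,app = Vmax/α (and Km,app = Km/α) with α = 1 + [I]/Ki.
α = Vmax/Vmax,app = 4.41/1.13 = 3.903.
Since α = 1 + [I]/Ki, [I]/Ki = 3.903 − 1 = 2.903 and Ki = 0.161/2.903 = 0.0555 mM.

0.0555 mM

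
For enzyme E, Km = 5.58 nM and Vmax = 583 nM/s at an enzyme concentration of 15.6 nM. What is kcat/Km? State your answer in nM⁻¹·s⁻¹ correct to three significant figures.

6.70 nM⁻¹·s⁻¹

kcat = Vmax/[E]total = 583/15.6 = 37.4 s⁻¹.
kcat/Km = 37.4/5.58 = 6.70 nM⁻¹·s⁻¹.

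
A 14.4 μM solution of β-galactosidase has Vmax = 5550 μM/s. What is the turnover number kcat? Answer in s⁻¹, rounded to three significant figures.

385 s⁻¹

kcat = Vmax/[E]total = 5550 μM/s / 14.4 μM = 385 s⁻¹.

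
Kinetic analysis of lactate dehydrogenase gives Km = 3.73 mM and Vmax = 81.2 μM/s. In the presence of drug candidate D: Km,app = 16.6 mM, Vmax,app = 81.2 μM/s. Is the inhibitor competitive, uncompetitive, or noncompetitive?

Km increases (3.73 → 16.6 mM) while Vmax is unchanged — the hallmark of competitive inhibition.

competitive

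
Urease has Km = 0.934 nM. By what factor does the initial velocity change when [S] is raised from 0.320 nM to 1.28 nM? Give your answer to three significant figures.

The fractional saturations are [S]/(Km+[S]) = 0.320/1.254 = 0.2552 and 1.28/2.214 = 0.5781.
v₂/v₁ is just their ratio: 0.5781/0.2552 = 2.27.

2.27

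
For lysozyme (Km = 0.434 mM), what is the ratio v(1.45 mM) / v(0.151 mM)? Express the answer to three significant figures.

2.98

Since Vmax cancels, v₂/v₁ = [S]₂(Km+[S]₁) / [S]₁(Km+[S]₂).
= 1.45×(0.434+0.151) / (0.151×(0.434+1.45)) = 0.8482/0.2845 = 2.98.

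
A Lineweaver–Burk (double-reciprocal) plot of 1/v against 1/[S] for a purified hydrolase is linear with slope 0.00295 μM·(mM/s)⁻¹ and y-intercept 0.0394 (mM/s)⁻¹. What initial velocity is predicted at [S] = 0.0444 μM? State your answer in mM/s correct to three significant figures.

9.45 mM/s

The y-intercept is 1/Vmax, so Vmax = 1/0.0394 = 25.4 mM/s.
The slope is Km/Vmax, so Km = 0.00295 × 25.4 = 0.0749 μM.
Then v = 25.4 × 0.0444/(0.0749 + 0.0444) = 9.45 mM/s.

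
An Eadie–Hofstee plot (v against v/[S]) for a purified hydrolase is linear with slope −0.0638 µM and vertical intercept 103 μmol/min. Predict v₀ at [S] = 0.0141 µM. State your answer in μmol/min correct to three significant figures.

In the Eadie–Hofstee form v = Vmax − Km·(v/[S]), the slope is −Km and the intercept is Vmax, so Km = 0.0638 µM and Vmax = 103 μmol/min.
v = 103 × 0.0141/(0.0638 + 0.0141) = 18.6 μmol/min.

18.6 μmol/min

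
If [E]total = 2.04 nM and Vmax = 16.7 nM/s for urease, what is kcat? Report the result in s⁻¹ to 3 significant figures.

kcat = Vmax/[E]total = 16.7 nM/s / 2.04 nM = 8.19 s⁻¹.

8.19 s⁻¹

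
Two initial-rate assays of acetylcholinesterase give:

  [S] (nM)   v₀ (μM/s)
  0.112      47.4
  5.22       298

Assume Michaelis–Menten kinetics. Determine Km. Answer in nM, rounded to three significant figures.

From v = Vmax[S]/(Km+[S]), each point gives Vmax = v(Km+[S])/[S].
Equating: 47.4(Km+0.112)/0.112 = 298(Km+5.22)/5.22.
423.2·Km + 47.4 = 57.09·Km + 298, so (423.2 − 57.09)·Km = 298 − 47.4.
Km = 250.6/366.1 = 0.684 nM; then Vmax = 47.4(0.684+0.112)/0.112 = 337 μM/s.

0.684 nM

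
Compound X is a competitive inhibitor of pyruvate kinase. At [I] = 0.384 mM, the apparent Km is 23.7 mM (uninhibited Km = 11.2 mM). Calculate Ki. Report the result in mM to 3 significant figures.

0.344 mM

Competitive: Km,app = α·Km with α = 1 + [I]/Ki.
α = Km,app/Km = 23.7/11.2 = 2.116.
Since α = 1 + [I]/Ki, [I]/Ki = 2.116 − 1 = 1.116 and Ki = 0.384/1.116 = 0.344 mM.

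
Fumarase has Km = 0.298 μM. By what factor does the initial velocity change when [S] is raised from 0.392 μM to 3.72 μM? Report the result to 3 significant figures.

1.63

The fractional saturations are [S]/(Km+[S]) = 0.392/0.6900 = 0.5681 and 3.72/4.018 = 0.9258.
v₂/v₁ is just their ratio: 0.9258/0.5681 = 1.63.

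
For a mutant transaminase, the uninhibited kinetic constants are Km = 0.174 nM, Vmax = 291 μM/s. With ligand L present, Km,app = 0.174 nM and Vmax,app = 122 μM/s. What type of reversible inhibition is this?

Vmax decreases (291 → 122 μM/s) while Km is unchanged — pure noncompetitive inhibition.

noncompetitive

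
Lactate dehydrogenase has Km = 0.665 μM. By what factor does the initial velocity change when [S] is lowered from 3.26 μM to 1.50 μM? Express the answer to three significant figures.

Since Vmax cancels, v₂/v₁ = [S]₂(Km+[S]₁) / [S]₁(Km+[S]₂).
= 1.50×(0.665+3.26) / (3.26×(0.665+1.50)) = 5.887/7.058 = 0.834.

0.834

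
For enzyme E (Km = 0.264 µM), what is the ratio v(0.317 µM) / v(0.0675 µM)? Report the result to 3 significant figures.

The fractional saturations are [S]/(Km+[S]) = 0.0675/0.3315 = 0.2036 and 0.317/0.5810 = 0.5456.
v₂/v₁ is just their ratio: 0.5456/0.2036 = 2.68.

2.68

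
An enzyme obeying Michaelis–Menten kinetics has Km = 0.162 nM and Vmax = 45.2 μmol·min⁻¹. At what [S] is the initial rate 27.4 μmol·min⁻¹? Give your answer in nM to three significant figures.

0.249 nM

The required fractional saturation is v/Vmax = 27.4/45.2 = 0.6062.
Then [S]/(Km+[S]) = 0.6062 ⇒ [S] = 0.162 × 0.6062/(1 − 0.6062) = 0.249 nM.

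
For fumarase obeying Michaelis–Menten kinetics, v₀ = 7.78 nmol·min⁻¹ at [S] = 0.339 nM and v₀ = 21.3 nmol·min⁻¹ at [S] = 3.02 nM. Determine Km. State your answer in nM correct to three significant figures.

From v = Vmax[S]/(Km+[S]), each point gives Vmax = v(Km+[S])/[S].
Equating: 7.78(Km+0.339)/0.339 = 21.3(Km+3.02)/3.02.
22.95·Km + 7.78 = 7.053·Km + 21.3, so (22.95 − 7.053)·Km = 21.3 − 7.78.
Km = 13.52/15.90 = 0.850 nM; then Vmax = 7.78(0.850+0.339)/0.339 = 27.3 nmol·min⁻¹.

0.850 nM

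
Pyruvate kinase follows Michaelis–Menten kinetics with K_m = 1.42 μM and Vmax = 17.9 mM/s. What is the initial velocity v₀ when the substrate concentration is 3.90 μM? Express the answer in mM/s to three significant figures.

13.1 mM/s

[S]/(Km+[S]) = 3.90/5.320 = 0.7331, the fractional saturation.
v = 0.7331 × Vmax = 0.7331 × 17.9 = 13.1 mM/s.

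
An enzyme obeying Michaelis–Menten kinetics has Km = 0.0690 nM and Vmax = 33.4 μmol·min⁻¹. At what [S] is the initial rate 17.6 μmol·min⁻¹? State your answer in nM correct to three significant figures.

Rearranging v = Vmax[S]/(Km+[S]) gives [S] = Km·v/(Vmax − v).
[S] = 0.0690 × 17.6 / (33.4 − 17.6) = 1.214/15.80 = 0.0769 nM.

0.0769 nM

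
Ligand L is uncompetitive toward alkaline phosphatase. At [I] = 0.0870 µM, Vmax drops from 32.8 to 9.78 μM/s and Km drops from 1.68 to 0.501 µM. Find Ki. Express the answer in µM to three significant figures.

0.0370 µM

Uncompetitive: Vmax,app = Vmax/α (and Km,app = Km/α) with α = 1 + [I]/Ki.
α = Vmax/Vmax,app = 32.8/9.78 = 3.354.
Ki = [I]/(α − 1) = 0.0870/2.354 = 0.0370 µM.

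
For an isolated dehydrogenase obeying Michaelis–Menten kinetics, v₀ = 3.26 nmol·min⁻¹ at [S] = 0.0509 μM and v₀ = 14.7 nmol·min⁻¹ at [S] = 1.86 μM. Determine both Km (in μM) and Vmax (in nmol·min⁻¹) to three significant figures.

Km = 0.204 μM; Vmax = 16.3 nmol·min⁻¹

In reciprocal form, 1/v = (Km/Vmax)·(1/[S]) + 1/Vmax. The two points give (1/[S], 1/v) = (19.65, 0.3067) and (0.5376, 0.06803).
Slope = (0.3067 − 0.06803)/(19.65 − 0.5376) = 0.01249; intercept = 0.3067 − 0.01249×19.65 = 0.06131.
Vmax = 1/intercept = 16.3 nmol·min⁻¹; Km = slope × Vmax = 0.01249 × 16.3 = 0.204 μM.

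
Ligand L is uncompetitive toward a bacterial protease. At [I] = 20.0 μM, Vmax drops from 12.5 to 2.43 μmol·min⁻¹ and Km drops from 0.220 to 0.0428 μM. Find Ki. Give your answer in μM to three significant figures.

Uncompetitive: Vmax,app = Vmax/α (and Km,app = Km/α) with α = 1 + [I]/Ki.
α = Vmax/Vmax,app = 12.5/2.43 = 5.144.
Since α = 1 + [I]/Ki, [I]/Ki = 5.144 − 1 = 4.144 and Ki = 20.0/4.144 = 4.83 μM.

4.83 μM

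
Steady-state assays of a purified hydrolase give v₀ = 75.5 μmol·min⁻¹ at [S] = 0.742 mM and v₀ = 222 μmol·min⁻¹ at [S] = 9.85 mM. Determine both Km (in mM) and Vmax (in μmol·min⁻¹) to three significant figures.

Km = 1.85 mM; Vmax = 264 μmol·min⁻¹

In reciprocal form, 1/v = (Km/Vmax)·(1/[S]) + 1/Vmax. The two points give (1/[S], 1/v) = (1.348, 0.01325) and (0.1015, 0.004505).
Slope = (0.01325 − 0.004505)/(1.348 − 0.1015) = 0.007014; intercept = 0.01325 − 0.007014×1.348 = 0.003792.
Vmax = 1/intercept = 264 μmol·min⁻¹; Km = slope × Vmax = 0.007014 × 264 = 1.85 mM.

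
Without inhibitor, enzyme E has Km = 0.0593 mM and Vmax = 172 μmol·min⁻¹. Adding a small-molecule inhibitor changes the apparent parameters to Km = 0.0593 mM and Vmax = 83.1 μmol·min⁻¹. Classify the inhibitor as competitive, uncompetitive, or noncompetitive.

Vmax decreases (172 → 83.1 μmol·min⁻¹) while Km is unchanged — pure noncompetitive inhibition.

noncompetitive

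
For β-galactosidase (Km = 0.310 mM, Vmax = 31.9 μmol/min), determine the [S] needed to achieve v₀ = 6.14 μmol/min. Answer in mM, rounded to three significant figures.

The required fractional saturation is v/Vmax = 6.14/31.9 = 0.1925.
Then [S]/(Km+[S]) = 0.1925 ⇒ [S] = 0.310 × 0.1925/(1 − 0.1925) = 0.0739 mM.

0.0739 mM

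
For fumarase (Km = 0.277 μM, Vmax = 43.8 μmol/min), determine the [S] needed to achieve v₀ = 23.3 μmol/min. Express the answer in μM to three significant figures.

0.315 μM

The required fractional saturation is v/Vmax = 23.3/43.8 = 0.5320.
Then [S]/(Km+[S]) = 0.5320 ⇒ [S] = 0.277 × 0.5320/(1 − 0.5320) = 0.315 μM.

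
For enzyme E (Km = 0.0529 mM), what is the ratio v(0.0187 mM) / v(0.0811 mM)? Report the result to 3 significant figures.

Since Vmax cancels, v₂/v₁ = [S]₂(Km+[S]₁) / [S]₁(Km+[S]₂).
= 0.0187×(0.0529+0.0811) / (0.0811×(0.0529+0.0187)) = 0.002506/0.005807 = 0.432.

0.432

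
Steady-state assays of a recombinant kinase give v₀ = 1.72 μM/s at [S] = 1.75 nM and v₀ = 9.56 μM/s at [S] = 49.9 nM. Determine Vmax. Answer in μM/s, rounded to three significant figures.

From v = Vmax[S]/(Km+[S]), each point gives Vmax = v(Km+[S])/[S].
Equating: 1.72(Km+1.75)/1.75 = 9.56(Km+49.9)/49.9.
0.9829·Km + 1.72 = 0.1916·Km + 9.56, so (0.9829 − 0.1916)·Km = 9.56 − 1.72.
Km = 7.840/0.7913 = 9.91 nM; then Vmax = 1.72(9.91+1.75)/1.75 = 11.5 μM/s.

11.5 μM/s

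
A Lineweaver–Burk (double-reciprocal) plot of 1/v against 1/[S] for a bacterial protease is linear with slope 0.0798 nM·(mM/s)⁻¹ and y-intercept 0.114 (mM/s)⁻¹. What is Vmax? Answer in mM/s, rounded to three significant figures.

The y-intercept of a Lineweaver–Burk plot equals 1/Vmax, so Vmax = 1/0.114 = 8.77 mM/s.

8.77 mM/s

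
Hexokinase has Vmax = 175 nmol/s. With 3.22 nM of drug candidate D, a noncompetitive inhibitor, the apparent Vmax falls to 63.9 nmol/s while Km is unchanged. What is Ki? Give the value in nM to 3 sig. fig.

1.85 nM

Noncompetitive: Vmax,app = Vmax/α with α = 1 + [I]/Ki.
α = Vmax/Vmax,app = 175/63.9 = 2.739.
Ki = [I]/(α − 1) = 3.22/1.739 = 1.85 nM.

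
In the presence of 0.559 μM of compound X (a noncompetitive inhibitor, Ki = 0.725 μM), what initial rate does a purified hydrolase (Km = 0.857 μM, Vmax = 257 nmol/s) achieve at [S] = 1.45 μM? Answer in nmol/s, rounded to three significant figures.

91.2 nmol/s

With α = 1 + [I]/Ki = 1 + 0.559/0.725 = 1.771, the noncompetitive rate law is v = (Vmax/α)·[S] / (Km + [S]).
v = (257/1.771)×1.45 / (0.857 + 1.45) = 210.4/2.307 = 91.2 nmol/s.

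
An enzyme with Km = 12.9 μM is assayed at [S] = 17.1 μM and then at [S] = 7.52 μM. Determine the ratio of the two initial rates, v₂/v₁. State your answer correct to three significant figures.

Since Vmax cancels, v₂/v₁ = [S]₂(Km+[S]₁) / [S]₁(Km+[S]₂).
= 7.52×(12.9+17.1) / (17.1×(12.9+7.52)) = 225.6/349.2 = 0.646.

0.646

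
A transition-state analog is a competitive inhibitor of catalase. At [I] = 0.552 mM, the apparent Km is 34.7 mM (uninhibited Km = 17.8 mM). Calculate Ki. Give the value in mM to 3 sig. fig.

0.581 mM

Competitive: Km,app = α·Km with α = 1 + [I]/Ki.
α = Km,app/Km = 34.7/17.8 = 1.949.
Ki = [I]/(α − 1) = 0.552/0.9494 = 0.581 mM.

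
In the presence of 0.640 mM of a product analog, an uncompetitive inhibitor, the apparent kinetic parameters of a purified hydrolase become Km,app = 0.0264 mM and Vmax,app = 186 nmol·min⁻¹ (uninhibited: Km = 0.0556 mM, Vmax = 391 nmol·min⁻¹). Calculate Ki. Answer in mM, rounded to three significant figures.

0.581 mM

Uncompetitive: Vmax,app = Vmax/α (and Km,app = Km/α) with α = 1 + [I]/Ki.
α = Vmax/Vmax,app = 391/186 = 2.102.
Ki = [I]/(α − 1) = 0.640/1.102 = 0.581 mM.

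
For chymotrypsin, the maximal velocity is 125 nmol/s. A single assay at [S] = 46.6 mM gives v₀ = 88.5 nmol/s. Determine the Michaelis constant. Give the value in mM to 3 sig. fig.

19.2 mM

From v = Vmax[S]/(Km+[S]), Km = [S](Vmax − v)/v.
Km = 46.6 × (125 − 88.5) / 88.5 = 1701/88.5 = 19.2 mM.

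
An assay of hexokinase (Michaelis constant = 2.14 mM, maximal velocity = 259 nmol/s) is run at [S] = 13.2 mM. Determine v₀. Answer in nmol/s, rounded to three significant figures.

v = Vmax·[S]/(Km + [S]) = 259 × 13.2 / (2.14 + 13.2)
  = 3419 / 15.34 = 223 nmol/s.

223 nmol/s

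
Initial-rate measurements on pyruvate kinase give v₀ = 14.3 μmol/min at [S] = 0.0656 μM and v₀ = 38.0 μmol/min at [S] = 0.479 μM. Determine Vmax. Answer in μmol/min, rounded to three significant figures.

51.6 μmol/min

In reciprocal form, 1/v = (Km/Vmax)·(1/[S]) + 1/Vmax. The two points give (1/[S], 1/v) = (15.24, 0.06993) and (2.088, 0.02632).
Slope = (0.06993 − 0.02632)/(15.24 − 2.088) = 0.003315; intercept = 0.06993 − 0.003315×15.24 = 0.01939.
Vmax = 1/intercept = 51.6 μmol/min; Km = slope × Vmax = 0.003315 × 51.6 = 0.171 μM.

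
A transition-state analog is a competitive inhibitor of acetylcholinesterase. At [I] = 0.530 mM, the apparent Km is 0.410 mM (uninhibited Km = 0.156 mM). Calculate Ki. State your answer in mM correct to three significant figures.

0.326 mM

Competitive: Km,app = α·Km with α = 1 + [I]/Ki.
α = Km,app/Km = 0.410/0.156 = 2.628.
Since α = 1 + [I]/Ki, [I]/Ki = 2.628 − 1 = 1.628 and Ki = 0.530/1.628 = 0.326 mM.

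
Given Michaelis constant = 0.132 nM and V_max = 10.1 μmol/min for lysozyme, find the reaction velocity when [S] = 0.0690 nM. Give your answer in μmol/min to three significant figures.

v = Vmax·[S]/(Km + [S]) = 10.1 × 0.0690 / (0.132 + 0.0690)
  = 0.6969 / 0.2010 = 3.47 μmol/min.

3.47 μmol/min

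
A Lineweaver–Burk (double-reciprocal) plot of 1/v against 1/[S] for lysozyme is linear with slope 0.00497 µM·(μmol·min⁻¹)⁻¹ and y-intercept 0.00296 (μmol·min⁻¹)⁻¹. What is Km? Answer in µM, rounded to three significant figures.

y-intercept = 1/Vmax ⇒ Vmax = 338 μmol·min⁻¹; slope = Km/Vmax ⇒ Km = slope × Vmax.
Km = 0.00497 × 338 = 1.68 µM.

1.68 µM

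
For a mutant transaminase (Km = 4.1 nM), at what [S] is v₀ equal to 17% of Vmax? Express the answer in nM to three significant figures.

0.840 nM

v/Vmax = [S]/(Km+[S]) = 0.17, so [S] = Km·0.17/(1 − 0.17) = 4.1 × 0.2048.
[S] = 0.840 nM.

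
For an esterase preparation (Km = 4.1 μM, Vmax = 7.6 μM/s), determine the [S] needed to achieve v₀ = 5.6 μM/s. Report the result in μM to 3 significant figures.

11.5 μM

The required fractional saturation is v/Vmax = 5.6/7.6 = 0.7368.
Then [S]/(Km+[S]) = 0.7368 ⇒ [S] = 4.1 × 0.7368/(1 − 0.7368) = 11.5 μM.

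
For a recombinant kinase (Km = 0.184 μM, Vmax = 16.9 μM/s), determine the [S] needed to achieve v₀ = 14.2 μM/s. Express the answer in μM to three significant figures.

0.968 μM

Rearranging v = Vmax[S]/(Km+[S]) gives [S] = Km·v/(Vmax − v).
[S] = 0.184 × 14.2 / (16.9 − 14.2) = 2.613/2.700 = 0.968 μM.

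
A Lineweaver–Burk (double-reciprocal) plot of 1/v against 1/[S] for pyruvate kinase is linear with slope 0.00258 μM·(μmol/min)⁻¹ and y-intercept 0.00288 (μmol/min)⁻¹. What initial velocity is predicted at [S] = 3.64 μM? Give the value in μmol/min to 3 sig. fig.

The y-intercept is 1/Vmax, so Vmax = 1/0.00288 = 347 μmol/min.
The slope is Km/Vmax, so Km = 0.00258 × 347 = 0.896 μM.
Then v = 347 × 3.64/(0.896 + 3.64) = 279 μmol/min.

279 μmol/min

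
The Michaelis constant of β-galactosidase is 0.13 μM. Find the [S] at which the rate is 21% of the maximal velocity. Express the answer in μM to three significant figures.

v/Vmax = [S]/(Km+[S]) = 0.21, so [S] = Km·0.21/(1 − 0.21) = 0.13 × 0.2658.
[S] = 0.0346 μM.

0.0346 μM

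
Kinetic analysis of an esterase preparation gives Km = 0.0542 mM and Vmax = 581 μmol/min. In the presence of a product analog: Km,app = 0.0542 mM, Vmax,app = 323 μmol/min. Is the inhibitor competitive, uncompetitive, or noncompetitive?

noncompetitive

Vmax decreases (581 → 323 μmol/min) while Km is unchanged — pure noncompetitive inhibition.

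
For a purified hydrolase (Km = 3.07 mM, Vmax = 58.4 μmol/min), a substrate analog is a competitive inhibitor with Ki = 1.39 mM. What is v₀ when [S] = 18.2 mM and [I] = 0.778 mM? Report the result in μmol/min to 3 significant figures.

46.2 μmol/min

α = 1 + [I]/Ki = 1 + 0.778/1.39 = 1.560.
For a competitive inhibitor, Vmax is unchanged and the apparent Km becomes α·Km: Km,app = 4.79 mM, Vmax,app = 58.4 μmol/min.
v = Vmax,app·[S]/(Km,app + [S]) = 58.4 × 18.2/(4.79 + 18.2) = 46.2 μmol/min.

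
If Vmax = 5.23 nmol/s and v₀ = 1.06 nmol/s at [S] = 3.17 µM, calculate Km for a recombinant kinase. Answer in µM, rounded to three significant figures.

v/Vmax = 1.06/5.23 = 0.2027 = [S]/(Km+[S]).
So Km + [S] = [S]/0.2027 = 15.64 µM, giving Km = 15.64 − 3.17 = 12.5 µM.

12.5 µM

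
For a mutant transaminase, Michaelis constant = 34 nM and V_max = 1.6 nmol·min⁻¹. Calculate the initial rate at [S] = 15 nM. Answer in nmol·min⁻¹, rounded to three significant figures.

v = Vmax·[S]/(Km + [S]) = 1.6 × 15 / (34 + 15)
  = 24.00 / 49.00 = 0.490 nmol·min⁻¹.

0.490 nmol·min⁻¹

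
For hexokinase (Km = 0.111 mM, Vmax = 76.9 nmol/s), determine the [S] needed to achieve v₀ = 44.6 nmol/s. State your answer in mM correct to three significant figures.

0.153 mM

The required fractional saturation is v/Vmax = 44.6/76.9 = 0.5800.
Then [S]/(Km+[S]) = 0.5800 ⇒ [S] = 0.111 × 0.5800/(1 − 0.5800) = 0.153 mM.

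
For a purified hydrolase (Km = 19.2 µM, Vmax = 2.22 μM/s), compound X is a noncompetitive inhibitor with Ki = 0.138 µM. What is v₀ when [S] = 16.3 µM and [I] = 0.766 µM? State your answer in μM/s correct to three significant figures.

With α = 1 + [I]/Ki = 1 + 0.766/0.138 = 6.551, the noncompetitive rate law is v = (Vmax/α)·[S] / (Km + [S]).
v = (2.22/6.551)×16.3 / (19.2 + 16.3) = 5.524/35.50 = 0.156 μM/s.

0.156 μM/s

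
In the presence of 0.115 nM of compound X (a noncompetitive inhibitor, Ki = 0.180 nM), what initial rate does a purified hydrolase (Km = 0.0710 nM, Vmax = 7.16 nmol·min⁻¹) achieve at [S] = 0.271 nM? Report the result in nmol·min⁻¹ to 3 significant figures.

3.46 nmol·min⁻¹

With α = 1 + [I]/Ki = 1 + 0.115/0.180 = 1.639, the noncompetitive rate law is v = (Vmax/α)·[S] / (Km + [S]).
v = (7.16/1.639)×0.271 / (0.0710 + 0.271) = 1.184/0.3420 = 3.46 nmol·min⁻¹.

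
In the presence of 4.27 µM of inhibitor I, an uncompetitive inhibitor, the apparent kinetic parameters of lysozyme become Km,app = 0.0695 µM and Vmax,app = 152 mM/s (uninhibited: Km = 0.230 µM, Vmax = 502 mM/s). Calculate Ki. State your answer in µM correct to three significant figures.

Uncompetitive: Vmax,app = Vmax/α (and Km,app = Km/α) with α = 1 + [I]/Ki.
α = Vmax/Vmax,app = 502/152 = 3.303.
Since α = 1 + [I]/Ki, [I]/Ki = 3.303 − 1 = 2.303 and Ki = 4.27/2.303 = 1.85 µM.

1.85 µM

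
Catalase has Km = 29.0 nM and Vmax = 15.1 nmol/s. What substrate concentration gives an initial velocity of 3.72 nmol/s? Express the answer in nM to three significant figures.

9.48 nM

Rearranging v = Vmax[S]/(Km+[S]) gives [S] = Km·v/(Vmax − v).
[S] = 29.0 × 3.72 / (15.1 − 3.72) = 107.9/11.38 = 9.48 nM.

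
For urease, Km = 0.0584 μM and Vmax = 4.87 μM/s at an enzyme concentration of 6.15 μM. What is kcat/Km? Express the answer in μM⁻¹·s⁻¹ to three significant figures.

13.6 μM⁻¹·s⁻¹

kcat = Vmax/[E]total = 4.87/6.15 = 0.792 s⁻¹.
kcat/Km = 0.792/0.0584 = 13.6 μM⁻¹·s⁻¹.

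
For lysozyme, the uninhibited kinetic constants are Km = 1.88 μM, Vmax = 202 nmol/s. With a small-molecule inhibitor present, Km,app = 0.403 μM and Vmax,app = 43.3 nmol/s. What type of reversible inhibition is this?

Both Km and Vmax decrease by the same factor (~4.67-fold) — characteristic of uncompetitive inhibition.

uncompetitive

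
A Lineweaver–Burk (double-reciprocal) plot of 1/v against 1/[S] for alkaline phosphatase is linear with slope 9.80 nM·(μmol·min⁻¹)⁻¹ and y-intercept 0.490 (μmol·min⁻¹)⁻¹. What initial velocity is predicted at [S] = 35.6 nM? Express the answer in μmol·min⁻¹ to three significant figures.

1.31 μmol·min⁻¹

The y-intercept is 1/Vmax, so Vmax = 1/0.490 = 2.04 μmol·min⁻¹.
The slope is Km/Vmax, so Km = 9.80 × 2.04 = 20.0 nM.
Then v = 2.04 × 35.6/(20.0 + 35.6) = 1.31 μmol·min⁻¹.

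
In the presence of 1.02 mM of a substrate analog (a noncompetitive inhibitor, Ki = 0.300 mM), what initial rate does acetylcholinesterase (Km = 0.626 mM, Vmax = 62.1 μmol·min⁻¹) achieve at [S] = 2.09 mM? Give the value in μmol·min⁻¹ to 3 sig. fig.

10.9 μmol·min⁻¹

With α = 1 + [I]/Ki = 1 + 1.02/0.300 = 4.400, the noncompetitive rate law is v = (Vmax/α)·[S] / (Km + [S]).
v = (62.1/4.400)×2.09 / (0.626 + 2.09) = 29.50/2.716 = 10.9 μmol·min⁻¹.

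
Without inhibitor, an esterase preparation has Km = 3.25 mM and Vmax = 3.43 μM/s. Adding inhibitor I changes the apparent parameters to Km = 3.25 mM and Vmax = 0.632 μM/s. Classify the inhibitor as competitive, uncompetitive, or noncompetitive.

noncompetitive

Vmax decreases (3.43 → 0.632 μM/s) while Km is unchanged — pure noncompetitive inhibition.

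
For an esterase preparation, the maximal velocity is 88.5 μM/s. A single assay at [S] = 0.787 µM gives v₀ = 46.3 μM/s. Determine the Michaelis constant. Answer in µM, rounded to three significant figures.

0.717 µM

From v = Vmax[S]/(Km+[S]), Km = [S](Vmax − v)/v.
Km = 0.787 × (88.5 − 46.3) / 46.3 = 33.21/46.3 = 0.717 µM.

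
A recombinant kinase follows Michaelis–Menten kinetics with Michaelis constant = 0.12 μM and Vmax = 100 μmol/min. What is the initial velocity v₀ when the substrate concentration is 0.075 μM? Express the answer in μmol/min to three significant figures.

38.5 μmol/min

[S]/(Km+[S]) = 0.075/0.1950 = 0.3846, the fractional saturation.
v = 0.3846 × Vmax = 0.3846 × 100 = 38.5 μmol/min.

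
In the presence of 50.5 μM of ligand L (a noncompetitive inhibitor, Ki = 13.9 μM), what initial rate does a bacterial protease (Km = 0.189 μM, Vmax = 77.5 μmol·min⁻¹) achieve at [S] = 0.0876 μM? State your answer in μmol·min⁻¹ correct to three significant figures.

With α = 1 + [I]/Ki = 1 + 50.5/13.9 = 4.633, the noncompetitive rate law is v = (Vmax/α)·[S] / (Km + [S]).
v = (77.5/4.633)×0.0876 / (0.189 + 0.0876) = 1.465/0.2766 = 5.30 μmol·min⁻¹.

5.30 μmol·min⁻¹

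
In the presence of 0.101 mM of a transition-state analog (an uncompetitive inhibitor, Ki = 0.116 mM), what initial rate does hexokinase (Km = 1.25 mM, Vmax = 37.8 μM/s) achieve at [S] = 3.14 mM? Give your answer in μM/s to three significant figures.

16.7 μM/s

α = 1 + [I]/Ki = 1 + 0.101/0.116 = 1.871.
For an uncompetitive inhibitor, both parameters are divided by α, giving Vmax/α and Km/α: Km,app = 0.668 mM, Vmax,app = 20.2 μM/s.
v = Vmax,app·[S]/(Km,app + [S]) = 20.2 × 3.14/(0.668 + 3.14) = 16.7 μM/s.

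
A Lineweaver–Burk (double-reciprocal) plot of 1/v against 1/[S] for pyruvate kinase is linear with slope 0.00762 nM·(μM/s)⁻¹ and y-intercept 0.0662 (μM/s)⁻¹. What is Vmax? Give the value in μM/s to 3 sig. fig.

The y-intercept of a Lineweaver–Burk plot equals 1/Vmax, so Vmax = 1/0.0662 = 15.1 μM/s.

15.1 μM/s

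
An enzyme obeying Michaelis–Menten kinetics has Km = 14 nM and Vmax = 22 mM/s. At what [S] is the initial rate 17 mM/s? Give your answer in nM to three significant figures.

The required fractional saturation is v/Vmax = 17/22 = 0.7727.
Then [S]/(Km+[S]) = 0.7727 ⇒ [S] = 14 × 0.7727/(1 − 0.7727) = 47.6 nM.

47.6 nM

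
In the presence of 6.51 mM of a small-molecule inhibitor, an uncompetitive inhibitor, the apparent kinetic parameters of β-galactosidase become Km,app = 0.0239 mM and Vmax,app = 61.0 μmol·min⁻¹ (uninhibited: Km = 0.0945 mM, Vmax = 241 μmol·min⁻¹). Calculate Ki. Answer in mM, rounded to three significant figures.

Uncompetitive: Vmax,app = Vmax/α (and Km,app = Km/α) with α = 1 + [I]/Ki.
α = Vmax/Vmax,app = 241/61.0 = 3.951.
Since α = 1 + [I]/Ki, [I]/Ki = 3.951 − 1 = 2.951 and Ki = 6.51/2.951 = 2.21 mM.

2.21 mM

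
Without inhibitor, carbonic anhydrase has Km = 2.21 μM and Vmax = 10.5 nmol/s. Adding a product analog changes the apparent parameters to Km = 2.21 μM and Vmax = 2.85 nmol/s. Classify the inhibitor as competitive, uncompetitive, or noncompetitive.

noncompetitive

Vmax decreases (10.5 → 2.85 nmol/s) while Km is unchanged — pure noncompetitive inhibition.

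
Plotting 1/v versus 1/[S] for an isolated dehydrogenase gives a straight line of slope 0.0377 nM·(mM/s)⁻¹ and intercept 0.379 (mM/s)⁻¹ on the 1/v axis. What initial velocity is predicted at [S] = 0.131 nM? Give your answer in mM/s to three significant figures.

1.50 mM/s

The y-intercept is 1/Vmax, so Vmax = 1/0.379 = 2.64 mM/s.
The slope is Km/Vmax, so Km = 0.0377 × 2.64 = 0.0995 nM.
Then v = 2.64 × 0.131/(0.0995 + 0.131) = 1.50 mM/s.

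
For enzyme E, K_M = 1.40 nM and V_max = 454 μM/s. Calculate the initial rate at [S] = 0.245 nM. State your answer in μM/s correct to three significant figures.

v = Vmax·[S]/(Km + [S]) = 454 × 0.245 / (1.40 + 0.245)
  = 111.2 / 1.645 = 67.6 μM/s.

67.6 μM/s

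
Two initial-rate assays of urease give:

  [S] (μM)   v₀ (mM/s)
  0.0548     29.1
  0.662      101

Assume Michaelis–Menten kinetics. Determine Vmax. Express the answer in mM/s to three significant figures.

130 mM/s

In reciprocal form, 1/v = (Km/Vmax)·(1/[S]) + 1/Vmax. The two points give (1/[S], 1/v) = (18.25, 0.03436) and (1.511, 0.009901).
Slope = (0.03436 − 0.009901)/(18.25 − 1.511) = 0.001462; intercept = 0.03436 − 0.001462×18.25 = 0.007693.
Vmax = 1/intercept = 130 mM/s; Km = slope × Vmax = 0.001462 × 130 = 0.190 μM.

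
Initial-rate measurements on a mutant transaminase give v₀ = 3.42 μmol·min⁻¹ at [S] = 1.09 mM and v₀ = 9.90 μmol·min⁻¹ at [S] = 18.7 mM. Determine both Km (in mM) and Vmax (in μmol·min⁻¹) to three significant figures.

In reciprocal form, 1/v = (Km/Vmax)·(1/[S]) + 1/Vmax. The two points give (1/[S], 1/v) = (0.9174, 0.2924) and (0.05348, 0.1010).
Slope = (0.2924 − 0.1010)/(0.9174 − 0.05348) = 0.2215; intercept = 0.2924 − 0.2215×0.9174 = 0.08916.
Vmax = 1/intercept = 11.2 μmol·min⁻¹; Km = slope × Vmax = 0.2215 × 11.2 = 2.48 mM.

Km = 2.48 mM; Vmax = 11.2 μmol·min⁻¹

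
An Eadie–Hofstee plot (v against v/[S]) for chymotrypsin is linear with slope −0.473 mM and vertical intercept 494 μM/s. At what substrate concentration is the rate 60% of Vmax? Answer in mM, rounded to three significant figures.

0.709 mM

The Eadie–Hofstee slope gives Km = 0.473 mM (slope = −Km).
v/Vmax = [S]/(Km+[S]) = 0.6 ⇒ [S] = Km·0.6/(1−0.6) = 0.473 × 1.500 = 0.709 mM.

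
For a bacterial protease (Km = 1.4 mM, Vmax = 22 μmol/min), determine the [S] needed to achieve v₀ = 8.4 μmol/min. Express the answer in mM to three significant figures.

0.865 mM

The required fractional saturation is v/Vmax = 8.4/22 = 0.3818.
Then [S]/(Km+[S]) = 0.3818 ⇒ [S] = 1.4 × 0.3818/(1 − 0.3818) = 0.865 mM.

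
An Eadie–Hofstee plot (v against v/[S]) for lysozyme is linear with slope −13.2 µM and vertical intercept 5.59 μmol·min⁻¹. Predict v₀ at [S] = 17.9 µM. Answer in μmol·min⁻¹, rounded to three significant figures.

3.22 μmol·min⁻¹

In the Eadie–Hofstee form v = Vmax − Km·(v/[S]), the slope is −Km and the intercept is Vmax, so Km = 13.2 µM and Vmax = 5.59 μmol·min⁻¹.
v = 5.59 × 17.9/(13.2 + 17.9) = 3.22 μmol·min⁻¹.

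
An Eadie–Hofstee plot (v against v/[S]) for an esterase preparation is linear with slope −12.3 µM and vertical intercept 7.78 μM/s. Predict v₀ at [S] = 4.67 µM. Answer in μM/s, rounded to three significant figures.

In the Eadie–Hofstee form v = Vmax − Km·(v/[S]), the slope is −Km and the intercept is Vmax, so Km = 12.3 µM and Vmax = 7.78 μM/s.
v = 7.78 × 4.67/(12.3 + 4.67) = 2.14 μM/s.

2.14 μM/s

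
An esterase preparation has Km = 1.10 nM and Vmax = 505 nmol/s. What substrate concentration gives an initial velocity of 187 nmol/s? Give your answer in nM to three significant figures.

Rearranging v = Vmax[S]/(Km+[S]) gives [S] = Km·v/(Vmax − v).
[S] = 1.10 × 187 / (505 − 187) = 205.7/318.0 = 0.647 nM.

0.647 nM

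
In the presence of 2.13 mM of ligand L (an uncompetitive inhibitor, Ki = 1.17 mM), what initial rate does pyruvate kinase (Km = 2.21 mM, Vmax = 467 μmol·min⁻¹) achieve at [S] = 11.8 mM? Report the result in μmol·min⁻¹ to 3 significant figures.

α = 1 + [I]/Ki = 1 + 2.13/1.17 = 2.821.
For an uncompetitive inhibitor, both parameters are divided by α, giving Vmax/α and Km/α: Km,app = 0.784 mM, Vmax,app = 166 μmol·min⁻¹.
v = Vmax,app·[S]/(Km,app + [S]) = 166 × 11.8/(0.784 + 11.8) = 155 μmol·min⁻¹.

155 μmol·min⁻¹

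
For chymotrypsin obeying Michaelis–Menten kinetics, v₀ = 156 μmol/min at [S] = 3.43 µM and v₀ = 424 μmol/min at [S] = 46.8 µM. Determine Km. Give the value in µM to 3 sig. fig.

7.36 µM

In reciprocal form, 1/v = (Km/Vmax)·(1/[S]) + 1/Vmax. The two points give (1/[S], 1/v) = (0.2915, 0.006410) and (0.02137, 0.002358).
Slope = (0.006410 − 0.002358)/(0.2915 − 0.02137) = 0.01500; intercept = 0.006410 − 0.01500×0.2915 = 0.002038.
Vmax = 1/intercept = 491 μmol/min; Km = slope × Vmax = 0.01500 × 491 = 7.36 µM.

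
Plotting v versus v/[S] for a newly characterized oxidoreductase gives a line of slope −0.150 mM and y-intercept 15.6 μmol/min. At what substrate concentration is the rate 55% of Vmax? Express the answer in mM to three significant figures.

The Eadie–Hofstee slope gives Km = 0.150 mM (slope = −Km).
v/Vmax = [S]/(Km+[S]) = 0.55 ⇒ [S] = Km·0.55/(1−0.55) = 0.150 × 1.222 = 0.183 mM.

0.183 mM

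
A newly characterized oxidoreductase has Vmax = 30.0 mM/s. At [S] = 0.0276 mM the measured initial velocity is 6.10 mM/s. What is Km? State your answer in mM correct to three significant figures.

v/Vmax = 6.10/30.0 = 0.2033 = [S]/(Km+[S]).
So Km + [S] = [S]/0.2033 = 0.1357 mM, giving Km = 0.1357 − 0.0276 = 0.108 mM.

0.108 mM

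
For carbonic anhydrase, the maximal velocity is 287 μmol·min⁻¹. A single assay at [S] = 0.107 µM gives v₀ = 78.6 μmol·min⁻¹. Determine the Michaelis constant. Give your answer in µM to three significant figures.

From v = Vmax[S]/(Km+[S]), Km = [S](Vmax − v)/v.
Km = 0.107 × (287 − 78.6) / 78.6 = 22.30/78.6 = 0.284 µM.

0.284 µM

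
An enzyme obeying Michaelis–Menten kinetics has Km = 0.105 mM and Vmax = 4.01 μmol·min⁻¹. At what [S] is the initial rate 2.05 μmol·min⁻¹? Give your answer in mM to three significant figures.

0.110 mM

Rearranging v = Vmax[S]/(Km+[S]) gives [S] = Km·v/(Vmax − v).
[S] = 0.105 × 2.05 / (4.01 − 2.05) = 0.2152/1.960 = 0.110 mM.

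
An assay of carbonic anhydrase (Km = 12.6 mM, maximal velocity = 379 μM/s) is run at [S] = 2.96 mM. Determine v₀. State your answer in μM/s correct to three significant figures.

[S]/(Km+[S]) = 2.96/15.56 = 0.1902, the fractional saturation.
v = 0.1902 × Vmax = 0.1902 × 379 = 72.1 μM/s.

72.1 μM/s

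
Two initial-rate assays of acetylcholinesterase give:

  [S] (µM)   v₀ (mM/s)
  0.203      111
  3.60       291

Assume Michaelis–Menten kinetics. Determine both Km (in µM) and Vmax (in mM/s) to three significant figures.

Km = 0.386 µM; Vmax = 322 mM/s

In reciprocal form, 1/v = (Km/Vmax)·(1/[S]) + 1/Vmax. The two points give (1/[S], 1/v) = (4.926, 0.009009) and (0.2778, 0.003436).
Slope = (0.009009 − 0.003436)/(4.926 − 0.2778) = 0.001199; intercept = 0.009009 − 0.001199×4.926 = 0.003103.
Vmax = 1/intercept = 322 mM/s; Km = slope × Vmax = 0.001199 × 322 = 0.386 µM.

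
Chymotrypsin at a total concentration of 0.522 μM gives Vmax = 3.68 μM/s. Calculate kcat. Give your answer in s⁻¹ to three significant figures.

kcat = Vmax/[E]total = 3.68 μM/s / 0.522 μM = 7.05 s⁻¹.

7.05 s⁻¹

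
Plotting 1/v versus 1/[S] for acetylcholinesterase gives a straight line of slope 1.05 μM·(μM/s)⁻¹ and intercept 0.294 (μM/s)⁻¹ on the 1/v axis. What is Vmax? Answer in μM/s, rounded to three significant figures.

3.40 μM/s

The y-intercept of a Lineweaver–Burk plot equals 1/Vmax, so Vmax = 1/0.294 = 3.40 μM/s.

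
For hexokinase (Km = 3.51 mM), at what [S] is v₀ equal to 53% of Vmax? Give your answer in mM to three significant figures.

3.96 mM

v/Vmax = [S]/(Km+[S]) = 0.53, so [S] = Km·0.53/(1 − 0.53) = 3.51 × 1.128.
[S] = 3.96 mM.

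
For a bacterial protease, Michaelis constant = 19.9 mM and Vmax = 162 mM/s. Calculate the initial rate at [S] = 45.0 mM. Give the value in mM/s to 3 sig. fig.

[S]/(Km+[S]) = 45.0/64.90 = 0.6934, the fractional saturation.
v = 0.6934 × Vmax = 0.6934 × 162 = 112 mM/s.

112 mM/s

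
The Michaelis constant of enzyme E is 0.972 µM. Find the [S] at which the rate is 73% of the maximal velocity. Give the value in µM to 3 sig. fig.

2.63 µM

v/Vmax = [S]/(Km+[S]) = 0.73, so [S] = Km·0.73/(1 − 0.73) = 0.972 × 2.704.
[S] = 2.63 µM.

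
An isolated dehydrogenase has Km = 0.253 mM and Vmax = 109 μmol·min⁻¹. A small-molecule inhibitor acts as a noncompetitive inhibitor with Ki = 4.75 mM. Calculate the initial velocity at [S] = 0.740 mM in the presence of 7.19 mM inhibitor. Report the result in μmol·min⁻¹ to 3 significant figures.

32.3 μmol·min⁻¹

α = 1 + [I]/Ki = 1 + 7.19/4.75 = 2.514.
For a noncompetitive inhibitor, Vmax is reduced to Vmax/α while Km is unchanged: Km,app = 0.253 mM, Vmax,app = 43.4 μmol·min⁻¹.
v = Vmax,app·[S]/(Km,app + [S]) = 43.4 × 0.740/(0.253 + 0.740) = 32.3 μmol·min⁻¹.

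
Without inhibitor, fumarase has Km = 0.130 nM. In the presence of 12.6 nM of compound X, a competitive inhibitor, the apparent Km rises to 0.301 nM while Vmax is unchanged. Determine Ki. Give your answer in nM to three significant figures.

9.58 nM

Competitive: Km,app = α·Km with α = 1 + [I]/Ki.
α = Km,app/Km = 0.301/0.130 = 2.315.
Ki = [I]/(α − 1) = 12.6/1.315 = 9.58 nM.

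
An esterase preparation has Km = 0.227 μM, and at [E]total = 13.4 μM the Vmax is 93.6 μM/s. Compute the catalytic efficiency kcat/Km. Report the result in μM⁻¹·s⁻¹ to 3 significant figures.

30.8 μM⁻¹·s⁻¹

kcat = Vmax/[E]total = 93.6/13.4 = 6.99 s⁻¹.
kcat/Km = 6.99/0.227 = 30.8 μM⁻¹·s⁻¹.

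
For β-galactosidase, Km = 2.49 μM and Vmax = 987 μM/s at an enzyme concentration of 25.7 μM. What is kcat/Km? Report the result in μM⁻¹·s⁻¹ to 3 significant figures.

15.4 μM⁻¹·s⁻¹

kcat = Vmax/[E]total = 987/25.7 = 38.4 s⁻¹.
kcat/Km = 38.4/2.49 = 15.4 μM⁻¹·s⁻¹.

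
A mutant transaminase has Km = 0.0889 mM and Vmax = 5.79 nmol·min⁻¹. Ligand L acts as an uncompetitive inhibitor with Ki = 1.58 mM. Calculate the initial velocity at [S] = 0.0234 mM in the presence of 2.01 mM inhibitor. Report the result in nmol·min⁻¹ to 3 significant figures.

0.954 nmol·min⁻¹

With α = 1 + [I]/Ki = 1 + 2.01/1.58 = 2.272, the uncompetitive rate law is v = (Vmax/α)·[S] / (Km/α + [S]).
v = (5.79/2.272)×0.0234 / (0.0889/2.272 + 0.0234) = 0.05963/0.06253 = 0.954 nmol·min⁻¹.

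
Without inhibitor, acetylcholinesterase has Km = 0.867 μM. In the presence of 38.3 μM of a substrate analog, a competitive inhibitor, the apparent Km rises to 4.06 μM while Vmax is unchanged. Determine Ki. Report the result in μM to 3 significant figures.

10.4 μM

Competitive: Km,app = α·Km with α = 1 + [I]/Ki.
α = Km,app/Km = 4.06/0.867 = 4.683.
Ki = [I]/(α − 1) = 38.3/3.683 = 10.4 μM.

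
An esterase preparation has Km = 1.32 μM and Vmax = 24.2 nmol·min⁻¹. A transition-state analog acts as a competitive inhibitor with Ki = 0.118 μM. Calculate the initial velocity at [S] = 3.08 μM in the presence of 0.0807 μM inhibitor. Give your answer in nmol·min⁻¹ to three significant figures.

With α = 1 + [I]/Ki = 1 + 0.0807/0.118 = 1.684, the competitive rate law is v = Vmax[S] / (αKm + [S]).
v = 24.2×3.08 / (1.684×1.32 + 3.08) = 74.54/5.303 = 14.1 nmol·min⁻¹.

14.1 nmol·min⁻¹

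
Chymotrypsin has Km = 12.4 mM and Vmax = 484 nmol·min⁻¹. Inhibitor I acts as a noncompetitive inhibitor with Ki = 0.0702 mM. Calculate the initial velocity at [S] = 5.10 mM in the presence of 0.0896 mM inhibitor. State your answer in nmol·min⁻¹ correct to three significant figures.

α = 1 + [I]/Ki = 1 + 0.0896/0.0702 = 2.276.
For a noncompetitive inhibitor, Vmax is reduced to Vmax/α while Km is unchanged: Km,app = 12.4 mM, Vmax,app = 213 nmol·min⁻¹.
v = Vmax,app·[S]/(Km,app + [S]) = 213 × 5.10/(12.4 + 5.10) = 62.0 nmol·min⁻¹.

62.0 nmol·min⁻¹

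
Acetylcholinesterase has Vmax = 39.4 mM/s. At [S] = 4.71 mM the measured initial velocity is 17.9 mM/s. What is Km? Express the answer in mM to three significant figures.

v/Vmax = 17.9/39.4 = 0.4543 = [S]/(Km+[S]).
So Km + [S] = [S]/0.4543 = 10.37 mM, giving Km = 10.37 − 4.71 = 5.66 mM.

5.66 mM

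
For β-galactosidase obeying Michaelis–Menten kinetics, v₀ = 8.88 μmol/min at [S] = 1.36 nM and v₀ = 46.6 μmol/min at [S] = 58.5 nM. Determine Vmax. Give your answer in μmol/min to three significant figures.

51.8 μmol/min

In reciprocal form, 1/v = (Km/Vmax)·(1/[S]) + 1/Vmax. The two points give (1/[S], 1/v) = (0.7353, 0.1126) and (0.01709, 0.02146).
Slope = (0.1126 − 0.02146)/(0.7353 − 0.01709) = 0.1269; intercept = 0.1126 − 0.1269×0.7353 = 0.01929.
Vmax = 1/intercept = 51.8 μmol/min; Km = slope × Vmax = 0.1269 × 51.8 = 6.58 nM.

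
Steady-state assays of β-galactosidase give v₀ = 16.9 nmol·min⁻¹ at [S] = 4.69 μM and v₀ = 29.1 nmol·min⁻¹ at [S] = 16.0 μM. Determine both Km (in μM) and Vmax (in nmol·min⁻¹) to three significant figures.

Km = 6.84 μM; Vmax = 41.5 nmol·min⁻¹

In reciprocal form, 1/v = (Km/Vmax)·(1/[S]) + 1/Vmax. The two points give (1/[S], 1/v) = (0.2132, 0.05917) and (0.06250, 0.03436).
Slope = (0.05917 − 0.03436)/(0.2132 − 0.06250) = 0.1646; intercept = 0.05917 − 0.1646×0.2132 = 0.02408.
Vmax = 1/intercept = 41.5 nmol·min⁻¹; Km = slope × Vmax = 0.1646 × 41.5 = 6.84 μM.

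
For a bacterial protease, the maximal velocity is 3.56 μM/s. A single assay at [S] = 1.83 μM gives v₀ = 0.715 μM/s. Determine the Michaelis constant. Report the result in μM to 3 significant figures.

7.28 μM

From v = Vmax[S]/(Km+[S]), Km = [S](Vmax − v)/v.
Km = 1.83 × (3.56 − 0.715) / 0.715 = 5.206/0.715 = 7.28 μM.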